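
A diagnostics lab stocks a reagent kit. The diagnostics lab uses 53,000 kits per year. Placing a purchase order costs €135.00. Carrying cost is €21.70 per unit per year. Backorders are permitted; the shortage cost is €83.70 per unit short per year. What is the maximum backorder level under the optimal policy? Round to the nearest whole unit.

With planned backorders, Q* = √(2DS/H) · √((H+B)/B).
√(2DS/H) = √(2 × 53,000 × 135 / 21.7) = 812.063.
√((H+B)/B) = √((21.7+83.7)/83.7) = 1.1222.
Q* ≈ 911.271.
S* = Q* · H/(H+B) = 911.271 × 21.7/105.4 ≈ 187.615.

S* ≈ 188 kits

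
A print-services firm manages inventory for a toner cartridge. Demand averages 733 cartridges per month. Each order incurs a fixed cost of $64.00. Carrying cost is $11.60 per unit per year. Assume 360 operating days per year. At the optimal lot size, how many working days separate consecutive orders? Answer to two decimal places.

Annual demand D = 733 × 12 = 8,796.
The optimal lot size = √(2DS/H) = √(2 × 8,796 × 64 / 11.6) ≈ 311.54.
Cycle time = Q*/D × 360 = 311.54 / 8,796 × 360 ≈ 12.751 days.

T ≈ 12.75 days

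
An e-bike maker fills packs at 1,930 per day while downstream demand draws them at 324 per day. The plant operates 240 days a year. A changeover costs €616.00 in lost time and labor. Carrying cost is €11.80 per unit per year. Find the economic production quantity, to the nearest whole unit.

Q* ≈ 3,124 packs

Annual demand D = 324 × 240 = 77,760.
Production build-up factor (1 − d/p) = 1 − 324/1,930 = 0.8321.
Q* = √(2DS / (H(1 − d/p))) = √(2 × 77,760 × 616 / (11.8 × 0.8321)).
= √(95,800,320 / 9.8191) ≈ 3123.549.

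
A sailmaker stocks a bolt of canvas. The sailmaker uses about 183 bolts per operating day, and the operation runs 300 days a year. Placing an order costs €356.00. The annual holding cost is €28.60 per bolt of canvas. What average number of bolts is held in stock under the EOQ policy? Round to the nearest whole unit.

Annual demand D = 183 × 300 = 54,900.
EOQ = √(2DS/H) = √(2 × 54,900 × 356 / 28.6) ≈ 1169.08.
Average inventory = Q*/2 ≈ 1169.08 / 2 = 584.539.

Average inventory ≈ 585 bolts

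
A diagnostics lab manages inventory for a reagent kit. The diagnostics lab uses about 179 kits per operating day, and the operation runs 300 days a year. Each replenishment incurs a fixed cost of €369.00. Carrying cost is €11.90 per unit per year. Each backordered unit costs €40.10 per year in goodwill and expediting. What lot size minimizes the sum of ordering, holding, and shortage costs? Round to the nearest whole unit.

Annual demand D = 179 × 300 = 53,700.
With planned backorders, Q* = √(2DS/H) · √((H+B)/B).
√(2DS/H) = √(2 × 53,700 × 369 / 11.9) = 1824.912.
√((H+B)/B) = √((11.9+40.1)/40.1) = 1.1388.
Q* ≈ 2078.123.

Q* ≈ 2,078 kits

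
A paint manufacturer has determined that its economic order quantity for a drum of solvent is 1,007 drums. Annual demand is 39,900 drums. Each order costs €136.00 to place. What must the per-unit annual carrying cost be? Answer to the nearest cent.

H ≈ €10.70

The basic EOQ model gives Q* = √(2DS/H); rearrange for the unknown.
From Q* = √(2DS/H): H = 2DS / Q*² = 2 × 39,900 × 136 / 1,007² = 10.7024.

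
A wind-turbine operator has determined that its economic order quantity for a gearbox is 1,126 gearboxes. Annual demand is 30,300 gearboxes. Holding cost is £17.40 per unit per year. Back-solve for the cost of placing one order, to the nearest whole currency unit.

S ≈ £364

Invert the EOQ relation Q*² = 2DS/H.
From Q* = √(2DS/H): S = Q*²H / (2D) = 1,126² × 17.4 / (2 × 30,300) = 364.0436.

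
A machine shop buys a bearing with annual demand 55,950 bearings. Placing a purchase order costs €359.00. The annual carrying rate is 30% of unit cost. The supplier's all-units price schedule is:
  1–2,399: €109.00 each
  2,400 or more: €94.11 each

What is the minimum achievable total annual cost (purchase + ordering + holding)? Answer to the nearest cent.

TC* ≈ €5,307,703.29

Holding cost per unit per year at price C is H = 0.30·C.
For each price level, check whether its EOQ is feasible; otherwise the best quantity at that price is the breakpoint.
EOQ at €109.00 = 1108.4 (feasible in tier 1): TC = 55,950×€109.00 + (55,950/1108.4)×359 + (1108.4/2)×0.30×€109.00 = €6,134,794.00.
EOQ at €94.11 = 1192.8 < 2400, so use break Q=2400: TC = 55,950×€94.11 + (55,950/2400.0)×359 + (2400.0/2)×0.30×€94.11 = €5,307,703.29.
Lowest total cost among the candidates is at Q = 2400.0.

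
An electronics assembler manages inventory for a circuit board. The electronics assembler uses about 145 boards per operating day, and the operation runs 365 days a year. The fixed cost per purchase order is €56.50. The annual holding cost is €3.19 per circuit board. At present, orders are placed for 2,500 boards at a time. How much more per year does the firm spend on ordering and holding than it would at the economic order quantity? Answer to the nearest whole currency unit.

Annual demand D = 145 × 365 = 52,925.
EOQ = √(2DS/H) = √(2 × 52,925 × 56.5 / 3.19) ≈ 1369.22.
Cost at Q* = (D/Q*)S + (Q*/2)H = √(2DSH) ≈ €4,367.82.
Cost at Q = 2,500: (52,925/2,500)×56.5 + (2,500/2)×3.19 = €1,196.11 + €3,987.50 = €5,183.60.
Excess = €5,183.60 − €4,367.82 = €815.78.

Extra cost ≈ €816 per year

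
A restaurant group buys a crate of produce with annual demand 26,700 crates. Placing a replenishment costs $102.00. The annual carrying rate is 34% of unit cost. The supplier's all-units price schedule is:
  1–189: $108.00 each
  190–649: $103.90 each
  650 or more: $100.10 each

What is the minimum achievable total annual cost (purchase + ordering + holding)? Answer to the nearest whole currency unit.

Holding cost per unit per year at price C is H = 0.34·C.
Candidates are each tier's EOQ (if it falls in that tier) and each price-break quantity.
Tier 1 ($108.00): EOQ = 385.1 exceeds tier's upper bound 189, so this tier is dominated.
EOQ at $103.90 = 392.7 (feasible in tier 2): TC = 26,700×$103.90 + (26,700/392.7)×102 + (392.7/2)×0.34×$103.90 = $2,788,001.32.
EOQ at $100.10 = 400.0 < 650, so use break Q=650: TC = 26,700×$100.10 + (26,700/650.0)×102 + (650.0/2)×0.34×$100.10 = $2,687,920.90.
Lowest total cost among the candidates is at Q = 650.0.

TC* ≈ $2,687,921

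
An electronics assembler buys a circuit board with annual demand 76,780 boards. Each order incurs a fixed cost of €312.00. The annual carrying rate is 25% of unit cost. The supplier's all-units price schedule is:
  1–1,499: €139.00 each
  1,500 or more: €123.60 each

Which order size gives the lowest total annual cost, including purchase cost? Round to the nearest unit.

Holding cost per unit per year at price C is H = 0.25·C.
Evaluate total cost at each tier's feasible EOQ or, if the EOQ is below the tier, at the tier's minimum quantity.
EOQ at €139.00 = 1174.2 (feasible in tier 1): TC = 76,780×€139.00 + (76,780/1174.2)×312 + (1174.2/2)×0.25×€139.00 = €10,713,223.16.
EOQ at €123.60 = 1245.2 < 1500, so use break Q=1500: TC = 76,780×€123.60 + (76,780/1500.0)×312 + (1500.0/2)×0.25×€123.60 = €9,529,153.24.
Lowest total cost is €9,529,153.24 at Q = 1500.0.

Q* ≈ 1,500 boards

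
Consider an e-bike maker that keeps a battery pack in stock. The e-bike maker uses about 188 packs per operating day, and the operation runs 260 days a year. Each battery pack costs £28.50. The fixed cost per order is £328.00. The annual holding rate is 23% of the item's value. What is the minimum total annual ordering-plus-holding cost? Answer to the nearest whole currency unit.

Annual demand D = 188 × 260 = 48,880.
Holding cost H = 0.23 × £28.50 = £6.5550 per unit per year.
The optimal lot size = √(2DS/H) = √(2 × 48,880 × 328 / 6.555) ≈ 2211.73.
At the optimum the two cost components are equal, so total cost = 2·(Q*/2)H = Q*·H.
Minimum total = √(2DSH) = √(2 × 48,880 × 328 × 6.555) ≈ 14497.859.

TC* ≈ £14,498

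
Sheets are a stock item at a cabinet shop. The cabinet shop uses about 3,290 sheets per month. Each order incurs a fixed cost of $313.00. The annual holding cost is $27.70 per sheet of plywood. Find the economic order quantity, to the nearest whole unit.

Annual demand D = 3,290 × 12 = 39,480.
EOQ = √(2DS / H) = √(2 × 39,480 × 313 / 27.7).
= √(24,714,480 / 27.7) = √892,219.4946 ≈ 944.574.

Q* ≈ 945 sheets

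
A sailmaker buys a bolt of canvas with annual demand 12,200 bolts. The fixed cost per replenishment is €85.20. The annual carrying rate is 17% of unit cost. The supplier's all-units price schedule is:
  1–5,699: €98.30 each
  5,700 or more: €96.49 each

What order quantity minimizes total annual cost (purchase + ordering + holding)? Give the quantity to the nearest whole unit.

Holding cost per unit per year at price C is H = 0.17·C.
For each price level, check whether its EOQ is feasible; otherwise the best quantity at that price is the breakpoint.
EOQ at €98.30 = 352.7 (feasible in tier 1): TC = 12,200×€98.30 + (12,200/352.7)×85.2 + (352.7/2)×0.17×€98.30 = €1,205,154.08.
EOQ at €96.49 = 356.0 < 5700, so use break Q=5700: TC = 12,200×€96.49 + (12,200/5700.0)×85.2 + (5700.0/2)×0.17×€96.49 = €1,224,109.76.
Lowest total cost is €1,205,154.08 at Q = 352.7.

Q* ≈ 353 bolts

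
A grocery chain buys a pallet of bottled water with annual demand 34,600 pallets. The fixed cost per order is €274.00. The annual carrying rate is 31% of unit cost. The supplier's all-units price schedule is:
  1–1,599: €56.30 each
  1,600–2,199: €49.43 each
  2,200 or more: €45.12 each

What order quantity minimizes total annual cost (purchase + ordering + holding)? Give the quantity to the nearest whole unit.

Holding cost per unit per year at price C is H = 0.31·C.
Evaluate total cost at each tier's feasible EOQ or, if the EOQ is below the tier, at the tier's minimum quantity.
EOQ at €56.30 = 1042.3 (feasible in tier 1): TC = 34,600×€56.30 + (34,600/1042.3)×274 + (1042.3/2)×0.31×€56.30 = €1,966,171.28.
EOQ at €49.43 = 1112.4 < 1600, so use break Q=1600: TC = 34,600×€49.43 + (34,600/1600.0)×274 + (1600.0/2)×0.31×€49.43 = €1,728,461.89.
EOQ at €45.12 = 1164.3 < 2200, so use break Q=2200: TC = 34,600×€45.12 + (34,600/2200.0)×274 + (2200.0/2)×0.31×€45.12 = €1,580,847.19.
Lowest total cost is €1,580,847.19 at Q = 2200.0.

Q* ≈ 2,200 pallets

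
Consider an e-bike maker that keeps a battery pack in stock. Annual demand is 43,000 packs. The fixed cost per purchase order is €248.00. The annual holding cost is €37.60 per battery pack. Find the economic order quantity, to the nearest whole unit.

EOQ = √(2DS / H) = √(2 × 43,000 × 248 / 37.6).
= √(21,328,000 / 37.6) = √567,234.0426 ≈ 753.149.

Q* ≈ 753 packs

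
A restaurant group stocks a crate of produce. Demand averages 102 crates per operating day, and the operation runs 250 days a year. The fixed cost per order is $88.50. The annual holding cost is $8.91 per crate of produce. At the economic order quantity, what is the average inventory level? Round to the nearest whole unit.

Average inventory ≈ 356 crates

Annual demand D = 102 × 250 = 25,500.
Q* = √(2DS/H) = √(2 × 25,500 × 88.5 / 8.91) ≈ 711.73.
Average inventory = Q*/2 ≈ 711.73 / 2 = 355.867.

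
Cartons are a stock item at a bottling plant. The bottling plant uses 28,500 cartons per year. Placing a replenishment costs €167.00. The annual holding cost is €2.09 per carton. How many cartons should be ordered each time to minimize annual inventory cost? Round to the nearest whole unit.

Q* ≈ 2,134 cartons

EOQ = √(2DS / H) = √(2 × 28,500 × 167 / 2.09).
= √(9,519,000 / 2.09) = √4,554,545.4545 ≈ 2134.138.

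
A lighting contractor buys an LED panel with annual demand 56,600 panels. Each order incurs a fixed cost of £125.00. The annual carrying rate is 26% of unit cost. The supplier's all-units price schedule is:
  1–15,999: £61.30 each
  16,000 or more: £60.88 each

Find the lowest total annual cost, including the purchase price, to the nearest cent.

TC* ≈ £3,484,597.41

Holding cost per unit per year at price C is H = 0.26·C.
Evaluate total cost at each tier's feasible EOQ or, if the EOQ is below the tier, at the tier's minimum quantity.
EOQ at £61.30 = 942.2 (feasible in tier 1): TC = 56,600×£61.30 + (56,600/942.2)×125 + (942.2/2)×0.26×£61.30 = £3,484,597.41.
EOQ at £60.88 = 945.5 < 16000, so use break Q=16000: TC = 56,600×£60.88 + (56,600/16000.0)×125 + (16000.0/2)×0.26×£60.88 = £3,572,880.59.
Lowest total cost among the candidates is at Q = 942.2.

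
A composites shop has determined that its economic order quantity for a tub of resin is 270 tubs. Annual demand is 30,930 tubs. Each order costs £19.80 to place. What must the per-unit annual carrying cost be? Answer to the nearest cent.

H ≈ £16.80

The basic EOQ model gives Q* = √(2DS/H); rearrange for the unknown.
From Q* = √(2DS/H): H = 2DS / Q*² = 2 × 30,930 × 19.8 / 270² = 16.8015.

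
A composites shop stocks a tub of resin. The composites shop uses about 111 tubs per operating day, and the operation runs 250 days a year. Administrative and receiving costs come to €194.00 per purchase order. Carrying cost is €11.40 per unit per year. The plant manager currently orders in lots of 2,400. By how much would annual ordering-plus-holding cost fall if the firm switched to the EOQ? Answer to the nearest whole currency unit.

Extra cost ≈ €4,844 per year

Annual demand D = 111 × 250 = 27,750.
EOQ = √(2DS/H) = √(2 × 27,750 × 194 / 11.4) ≈ 971.84.
Cost at Q* = (D/Q*)S + (Q*/2)H = √(2DSH) ≈ €11,078.98.
Cost at Q = 2,400: (27,750/2,400)×194 + (2,400/2)×11.4 = €2,243.12 + €13,680.00 = €15,923.12.
Excess = €15,923.12 − €11,078.98 = €4,844.14.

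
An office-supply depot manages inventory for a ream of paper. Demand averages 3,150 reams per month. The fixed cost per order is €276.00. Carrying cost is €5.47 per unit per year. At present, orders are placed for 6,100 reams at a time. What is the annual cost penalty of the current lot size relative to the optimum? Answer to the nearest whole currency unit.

Extra cost ≈ €7,710 per year

Annual demand D = 3,150 × 12 = 37,800.
EOQ = √(2DS/H) = √(2 × 37,800 × 276 / 5.47) ≈ 1953.09.
Cost at Q* = (D/Q*)S + (Q*/2)H = √(2DSH) ≈ €10,683.39.
Cost at Q = 6,100: (37,800/6,100)×276 + (6,100/2)×5.47 = €1,710.30 + €16,683.50 = €18,393.80.
Excess = €18,393.80 − €10,683.39 = €7,710.40.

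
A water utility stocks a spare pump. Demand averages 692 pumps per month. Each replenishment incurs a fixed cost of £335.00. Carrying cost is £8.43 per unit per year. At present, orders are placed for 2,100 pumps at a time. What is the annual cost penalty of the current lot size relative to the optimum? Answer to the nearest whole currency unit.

Extra cost ≈ £3,328 per year

Annual demand D = 692 × 12 = 8,304.
EOQ = √(2DS/H) = √(2 × 8,304 × 335 / 8.43) ≈ 812.40.
Cost at Q* = (D/Q*)S + (Q*/2)H = √(2DSH) ≈ £6,848.49.
Cost at Q = 2,100: (8,304/2,100)×335 + (2,100/2)×8.43 = £1,324.69 + £8,851.50 = £10,176.19.
Excess = £10,176.19 − £6,848.49 = £3,327.70.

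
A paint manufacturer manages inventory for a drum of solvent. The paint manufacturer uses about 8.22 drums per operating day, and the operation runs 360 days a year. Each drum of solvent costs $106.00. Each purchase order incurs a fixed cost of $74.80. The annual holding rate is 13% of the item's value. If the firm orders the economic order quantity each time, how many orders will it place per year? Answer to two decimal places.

N ≈ 16.51 orders per year

Annual demand D = 8.22 × 360 = 2,959.2.
Holding cost H = 0.13 × $106.00 = $13.7800 per unit per year.
The optimal lot size = √(2DS/H) = √(2 × 2,959.2 × 74.8 / 13.78) ≈ 179.24.
Orders per year = D / Q* = 2,959.2 / 179.24 ≈ 16.510.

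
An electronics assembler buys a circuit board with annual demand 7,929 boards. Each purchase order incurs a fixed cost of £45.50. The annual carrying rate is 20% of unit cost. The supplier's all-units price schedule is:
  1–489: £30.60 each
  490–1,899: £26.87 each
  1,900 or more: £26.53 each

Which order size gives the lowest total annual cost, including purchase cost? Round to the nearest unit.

Q* ≈ 490 boards

Holding cost per unit per year at price C is H = 0.20·C.
For each price level, check whether its EOQ is feasible; otherwise the best quantity at that price is the breakpoint.
EOQ at £30.60 = 343.4 (feasible in tier 1): TC = 7,929×£30.60 + (7,929/343.4)×45.5 + (343.4/2)×0.20×£30.60 = £244,728.78.
EOQ at £26.87 = 366.4 < 490, so use break Q=490: TC = 7,929×£26.87 + (7,929/490.0)×45.5 + (490.0/2)×0.20×£26.87 = £215,105.12.
EOQ at £26.53 = 368.8 < 1900, so use break Q=1900: TC = 7,929×£26.53 + (7,929/1900.0)×45.5 + (1900.0/2)×0.20×£26.53 = £215,586.95.
Lowest total cost is £215,105.12 at Q = 490.0.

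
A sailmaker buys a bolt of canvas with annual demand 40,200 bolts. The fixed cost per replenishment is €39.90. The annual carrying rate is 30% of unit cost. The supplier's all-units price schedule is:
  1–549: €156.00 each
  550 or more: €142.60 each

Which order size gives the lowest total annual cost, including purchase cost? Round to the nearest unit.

Holding cost per unit per year at price C is H = 0.30·C.
Evaluate total cost at each tier's feasible EOQ or, if the EOQ is below the tier, at the tier's minimum quantity.
EOQ at €156.00 = 261.8 (feasible in tier 1): TC = 40,200×€156.00 + (40,200/261.8)×39.9 + (261.8/2)×0.30×€156.00 = €6,283,452.86.
EOQ at €142.60 = 273.8 < 550, so use break Q=550: TC = 40,200×€142.60 + (40,200/550.0)×39.9 + (550.0/2)×0.30×€142.60 = €5,747,200.83.
Lowest total cost is €5,747,200.83 at Q = 550.0.

Q* ≈ 550 bolts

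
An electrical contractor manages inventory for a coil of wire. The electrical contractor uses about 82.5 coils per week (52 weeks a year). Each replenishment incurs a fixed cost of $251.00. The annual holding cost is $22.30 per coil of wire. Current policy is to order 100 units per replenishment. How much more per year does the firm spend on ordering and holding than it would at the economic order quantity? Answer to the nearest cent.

Extra cost ≈ $4,952.90 per year

Annual demand D = 82.5 × 52 = 4,290.
EOQ = √(2DS/H) = √(2 × 4,290 × 251 / 22.3) ≈ 310.76.
Cost at Q* = (D/Q*)S + (Q*/2)H = √(2DSH) ≈ $6,930.00.
Cost at Q = 100: (4,290/100)×251 + (100/2)×22.3 = $10,767.90 + $1,115.00 = $11,882.90.
Excess = $11,882.90 − $6,930.00 = $4,952.90.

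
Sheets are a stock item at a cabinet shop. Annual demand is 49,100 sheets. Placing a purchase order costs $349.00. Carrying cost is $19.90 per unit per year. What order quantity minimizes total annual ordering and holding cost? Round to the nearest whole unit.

EOQ = √(2DS / H) = √(2 × 49,100 × 349 / 19.9).
= √(34,271,800 / 19.9) = √1,722,201.005 ≈ 1312.327.

Q* ≈ 1,312 sheets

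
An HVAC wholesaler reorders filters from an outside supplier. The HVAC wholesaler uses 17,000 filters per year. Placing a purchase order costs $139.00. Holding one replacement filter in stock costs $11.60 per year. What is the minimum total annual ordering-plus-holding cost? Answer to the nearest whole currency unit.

TC* ≈ $7,404

The optimal lot size = √(2DS/H) = √(2 × 17,000 × 139 / 11.6) ≈ 638.29.
At Q*, ordering cost (D/Q*)S equals holding cost (Q*/2)H, each = √(DSH/2).
Minimum total = √(2DSH) = √(2 × 17,000 × 139 × 11.6) ≈ 7404.161.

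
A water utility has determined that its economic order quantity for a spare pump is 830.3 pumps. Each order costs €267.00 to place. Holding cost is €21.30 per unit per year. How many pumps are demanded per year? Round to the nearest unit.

Invert the EOQ relation Q*² = 2DS/H.
From Q* = √(2DS/H): D = Q*²H / (2S) = 830.3² × 21.3 / (2 × 267) = 27498.463.

D ≈ 27,498 pumps per year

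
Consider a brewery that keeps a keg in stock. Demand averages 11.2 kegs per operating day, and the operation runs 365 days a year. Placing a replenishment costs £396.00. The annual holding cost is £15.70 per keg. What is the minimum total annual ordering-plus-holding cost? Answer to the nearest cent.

TC* ≈ £7,129.64

Annual demand D = 11.2 × 365 = 4,088.
EOQ = √(2DS/H) = √(2 × 4,088 × 396 / 15.7) ≈ 454.12.
At the optimum the two cost components are equal, so total cost = 2·(Q*/2)H = Q*·H.
Minimum total = √(2DSH) = √(2 × 4,088 × 396 × 15.7) ≈ 7129.644.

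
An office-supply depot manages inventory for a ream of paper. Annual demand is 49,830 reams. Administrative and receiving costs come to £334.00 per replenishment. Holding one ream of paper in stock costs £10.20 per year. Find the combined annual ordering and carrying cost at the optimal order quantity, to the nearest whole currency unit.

TC* ≈ £18,426

The optimal lot size = √(2DS/H) = √(2 × 49,830 × 334 / 10.2) ≈ 1806.48.
At the optimum the two cost components are equal, so total cost = 2·(Q*/2)H = Q*·H.
Minimum total = √(2DSH) = √(2 × 49,830 × 334 × 10.2) ≈ 18426.114.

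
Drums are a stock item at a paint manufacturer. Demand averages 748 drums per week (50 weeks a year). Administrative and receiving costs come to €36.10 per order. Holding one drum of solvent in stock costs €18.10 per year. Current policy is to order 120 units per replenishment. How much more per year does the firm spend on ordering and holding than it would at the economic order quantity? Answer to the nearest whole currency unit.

Annual demand D = 748 × 50 = 37,400.
EOQ = √(2DS/H) = √(2 × 37,400 × 36.1 / 18.1) ≈ 386.25.
Cost at Q* = (D/Q*)S + (Q*/2)H = √(2DSH) ≈ €6,991.07.
Cost at Q = 120: (37,400/120)×36.1 + (120/2)×18.1 = €11,251.17 + €1,086.00 = €12,337.17.
Excess = €12,337.17 − €6,991.07 = €5,346.10.

Extra cost ≈ €5,346 per year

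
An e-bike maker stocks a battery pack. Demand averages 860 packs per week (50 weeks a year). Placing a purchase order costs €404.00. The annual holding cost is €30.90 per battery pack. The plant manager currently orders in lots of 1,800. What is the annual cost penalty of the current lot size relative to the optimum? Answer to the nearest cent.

Extra cost ≈ €4,695.43 per year

Annual demand D = 860 × 50 = 43,000.
EOQ = √(2DS/H) = √(2 × 43,000 × 404 / 30.9) ≈ 1060.38.
Cost at Q* = (D/Q*)S + (Q*/2)H = √(2DSH) ≈ €32,765.68.
Cost at Q = 1,800: (43,000/1,800)×404 + (1,800/2)×30.9 = €9,651.11 + €27,810.00 = €37,461.11.
Excess = €37,461.11 − €32,765.68 = €4,695.43.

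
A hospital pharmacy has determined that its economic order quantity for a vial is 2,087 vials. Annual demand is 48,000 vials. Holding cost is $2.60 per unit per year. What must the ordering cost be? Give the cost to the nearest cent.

The basic EOQ model gives Q* = √(2DS/H); rearrange for the unknown.
From Q* = √(2DS/H): S = Q*²H / (2D) = 2,087² × 2.6 / (2 × 48,000) = 117.9633.

S ≈ $117.96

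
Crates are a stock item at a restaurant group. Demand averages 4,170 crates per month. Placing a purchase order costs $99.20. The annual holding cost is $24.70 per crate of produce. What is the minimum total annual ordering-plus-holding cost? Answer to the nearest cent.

TC* ≈ $15,659.50

Annual demand D = 4,170 × 12 = 50,040.
Q* = √(2DS/H) = √(2 × 50,040 × 99.2 / 24.7) ≈ 633.99.
At the optimum the two cost components are equal, so total cost = 2·(Q*/2)H = Q*·H.
Minimum total = √(2DSH) = √(2 × 50,040 × 99.2 × 24.7) ≈ 15659.503.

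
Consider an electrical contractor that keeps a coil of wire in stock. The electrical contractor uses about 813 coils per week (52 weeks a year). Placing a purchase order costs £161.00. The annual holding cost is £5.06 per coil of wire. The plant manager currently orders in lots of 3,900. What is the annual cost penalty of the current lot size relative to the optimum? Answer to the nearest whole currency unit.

Extra cost ≈ £3,313 per year

Annual demand D = 813 × 52 = 42,276.
EOQ = √(2DS/H) = √(2 × 42,276 × 161 / 5.06) ≈ 1640.21.
Cost at Q* = (D/Q*)S + (Q*/2)H = √(2DSH) ≈ £8,299.47.
Cost at Q = 3,900: (42,276/3,900)×161 + (3,900/2)×5.06 = £1,745.24 + £9,867.00 = £11,612.24.
Excess = £11,612.24 − £8,299.47 = £3,312.77.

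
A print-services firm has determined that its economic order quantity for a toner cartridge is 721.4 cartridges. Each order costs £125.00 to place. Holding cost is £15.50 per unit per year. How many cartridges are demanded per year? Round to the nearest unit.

D ≈ 32,266 cartridges per year

Invert the EOQ relation Q*² = 2DS/H.
From Q* = √(2DS/H): D = Q*²H / (2S) = 721.4² × 15.5 / (2 × 125) = 32265.914.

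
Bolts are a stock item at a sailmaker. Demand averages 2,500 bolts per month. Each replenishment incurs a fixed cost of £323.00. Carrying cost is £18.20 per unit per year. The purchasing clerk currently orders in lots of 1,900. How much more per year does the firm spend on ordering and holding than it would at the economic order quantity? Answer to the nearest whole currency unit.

Annual demand D = 2,500 × 12 = 30,000.
EOQ = √(2DS/H) = √(2 × 30,000 × 323 / 18.2) ≈ 1031.91.
Cost at Q* = (D/Q*)S + (Q*/2)H = √(2DSH) ≈ £18,780.73.
Cost at Q = 1,900: (30,000/1,900)×323 + (1,900/2)×18.2 = £5,100.00 + £17,290.00 = £22,390.00.
Excess = £22,390.00 − £18,780.73 = £3,609.27.

Extra cost ≈ £3,609 per year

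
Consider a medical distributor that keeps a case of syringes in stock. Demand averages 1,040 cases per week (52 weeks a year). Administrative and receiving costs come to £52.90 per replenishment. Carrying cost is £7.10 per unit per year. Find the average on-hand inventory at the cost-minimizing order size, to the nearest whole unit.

Average inventory ≈ 449 cases

Annual demand D = 1,040 × 52 = 54,080.
The optimal lot size = √(2DS/H) = √(2 × 54,080 × 52.9 / 7.1) ≈ 897.70.
Average inventory = Q*/2 ≈ 897.70 / 2 = 448.851.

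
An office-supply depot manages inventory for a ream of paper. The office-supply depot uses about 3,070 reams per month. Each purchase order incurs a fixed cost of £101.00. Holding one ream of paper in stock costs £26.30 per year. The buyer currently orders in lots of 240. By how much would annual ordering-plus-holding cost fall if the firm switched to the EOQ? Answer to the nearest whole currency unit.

Extra cost ≈ £4,670 per year

Annual demand D = 3,070 × 12 = 36,840.
EOQ = √(2DS/H) = √(2 × 36,840 × 101 / 26.3) ≈ 531.93.
Cost at Q* = (D/Q*)S + (Q*/2)H = √(2DSH) ≈ £13,989.86.
Cost at Q = 240: (36,840/240)×101 + (240/2)×26.3 = £15,503.50 + £3,156.00 = £18,659.50.
Excess = £18,659.50 − £13,989.86 = £4,669.64.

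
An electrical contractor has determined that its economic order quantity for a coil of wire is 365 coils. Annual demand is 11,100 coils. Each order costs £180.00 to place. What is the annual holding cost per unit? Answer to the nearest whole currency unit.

H ≈ £30

Squaring Q* = √(2DS/H) gives Q*² = 2DS/H.
From Q* = √(2DS/H): H = 2DS / Q*² = 2 × 11,100 × 180 / 365² = 29.9944.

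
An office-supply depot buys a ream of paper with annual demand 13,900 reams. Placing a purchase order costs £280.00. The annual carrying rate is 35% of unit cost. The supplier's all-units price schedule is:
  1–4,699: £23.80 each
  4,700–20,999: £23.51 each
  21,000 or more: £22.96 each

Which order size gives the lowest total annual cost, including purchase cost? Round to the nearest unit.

Holding cost per unit per year at price C is H = 0.35·C.
Evaluate total cost at each tier's feasible EOQ or, if the EOQ is below the tier, at the tier's minimum quantity.
EOQ at £23.80 = 966.7 (feasible in tier 1): TC = 13,900×£23.80 + (13,900/966.7)×280 + (966.7/2)×0.35×£23.80 = £338,872.37.
EOQ at £23.51 = 972.6 < 4700, so use break Q=4700: TC = 13,900×£23.51 + (13,900/4700.0)×280 + (4700.0/2)×0.35×£23.51 = £346,954.06.
EOQ at £22.96 = 984.2 < 21000, so use break Q=21000: TC = 13,900×£22.96 + (13,900/21000.0)×280 + (21000.0/2)×0.35×£22.96 = £403,707.33.
Lowest total cost is £338,872.37 at Q = 966.7.

Q* ≈ 967 reams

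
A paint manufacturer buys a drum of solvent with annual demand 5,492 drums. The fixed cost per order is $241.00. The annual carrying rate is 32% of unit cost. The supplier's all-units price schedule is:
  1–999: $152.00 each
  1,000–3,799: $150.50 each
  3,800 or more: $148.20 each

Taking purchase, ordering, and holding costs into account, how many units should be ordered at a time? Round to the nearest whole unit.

Q* ≈ 233 drums

Holding cost per unit per year at price C is H = 0.32·C.
Candidates are each tier's EOQ (if it falls in that tier) and each price-break quantity.
EOQ at $152.00 = 233.3 (feasible in tier 1): TC = 5,492×$152.00 + (5,492/233.3)×241 + (233.3/2)×0.32×$152.00 = $846,131.12.
EOQ at $150.50 = 234.4 < 1000, so use break Q=1000: TC = 5,492×$150.50 + (5,492/1000.0)×241 + (1000.0/2)×0.32×$150.50 = $851,949.57.
EOQ at $148.20 = 236.3 < 3800, so use break Q=3800: TC = 5,492×$148.20 + (5,492/3800.0)×241 + (3800.0/2)×0.32×$148.20 = $904,368.31.
Lowest total cost is $846,131.12 at Q = 233.3.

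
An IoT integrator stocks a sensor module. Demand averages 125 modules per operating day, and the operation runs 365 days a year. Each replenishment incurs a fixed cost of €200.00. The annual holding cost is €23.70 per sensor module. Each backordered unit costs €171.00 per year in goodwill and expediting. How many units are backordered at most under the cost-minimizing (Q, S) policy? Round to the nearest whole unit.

Annual demand D = 125 × 365 = 45,625.
With planned backorders, Q* = √(2DS/H) · √((H+B)/B).
√(2DS/H) = √(2 × 45,625 × 200 / 23.7) = 877.520.
√((H+B)/B) = √((23.7+171)/171) = 1.0671.
Q* ≈ 936.359.
S* = Q* · H/(H+B) = 936.359 × 23.7/194.7 ≈ 113.979.

S* ≈ 114 modules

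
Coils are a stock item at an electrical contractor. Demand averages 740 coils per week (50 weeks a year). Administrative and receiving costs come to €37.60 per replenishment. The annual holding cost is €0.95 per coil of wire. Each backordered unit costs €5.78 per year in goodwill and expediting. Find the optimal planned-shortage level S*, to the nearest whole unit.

Annual demand D = 740 × 50 = 37,000.
With planned backorders, Q* = √(2DS/H) · √((H+B)/B).
√(2DS/H) = √(2 × 37,000 × 37.6 / 0.95) = 1711.386.
√((H+B)/B) = √((0.95+5.78)/5.78) = 1.0791.
Q* ≈ 1846.680.
S* = Q* · H/(H+B) = 1846.680 × 0.95/6.73 ≈ 260.675.

S* ≈ 261 coils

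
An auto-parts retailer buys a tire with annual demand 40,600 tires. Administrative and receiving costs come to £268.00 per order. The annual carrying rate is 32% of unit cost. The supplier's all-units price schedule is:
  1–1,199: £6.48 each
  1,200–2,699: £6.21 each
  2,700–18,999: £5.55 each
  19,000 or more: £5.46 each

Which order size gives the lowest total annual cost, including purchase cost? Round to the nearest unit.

Q* ≈ 3,500 tires

Holding cost per unit per year at price C is H = 0.32·C.
For each price level, check whether its EOQ is feasible; otherwise the best quantity at that price is the breakpoint.
Tier 1 (£6.48): EOQ = 3239.5 exceeds tier's upper bound 1199, so this tier is dominated.
Tier 2 (£6.21): EOQ = 3309.2 exceeds tier's upper bound 2699, so this tier is dominated.
EOQ at £5.55 = 3500.5 (feasible in tier 3): TC = 40,600×£5.55 + (40,600/3500.5)×268 + (3500.5/2)×0.32×£5.55 = £231,546.80.
EOQ at £5.46 = 3529.2 < 19000, so use break Q=19000: TC = 40,600×£5.46 + (40,600/19000.0)×268 + (19000.0/2)×0.32×£5.46 = £238,847.07.
Lowest total cost is £231,546.80 at Q = 3500.5.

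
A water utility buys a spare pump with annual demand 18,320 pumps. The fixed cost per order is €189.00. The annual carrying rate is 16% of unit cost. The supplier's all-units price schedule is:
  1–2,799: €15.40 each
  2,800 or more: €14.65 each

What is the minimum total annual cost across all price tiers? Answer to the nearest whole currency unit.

Holding cost per unit per year at price C is H = 0.16·C.
Evaluate total cost at each tier's feasible EOQ or, if the EOQ is below the tier, at the tier's minimum quantity.
EOQ at €15.40 = 1676.4 (feasible in tier 1): TC = 18,320×€15.40 + (18,320/1676.4)×189 + (1676.4/2)×0.16×€15.40 = €286,258.75.
EOQ at €14.65 = 1718.8 < 2800, so use break Q=2800: TC = 18,320×€14.65 + (18,320/2800.0)×189 + (2800.0/2)×0.16×€14.65 = €272,906.20.
Lowest total cost among the candidates is at Q = 2800.0.

TC* ≈ €272,906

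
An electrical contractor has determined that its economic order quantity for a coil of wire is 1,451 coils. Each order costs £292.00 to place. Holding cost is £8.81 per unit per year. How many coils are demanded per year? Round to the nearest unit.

Invert the EOQ relation Q*² = 2DS/H.
From Q* = √(2DS/H): D = Q*²H / (2S) = 1,451² × 8.81 / (2 × 292) = 31761.272.

D ≈ 31,761 coils per year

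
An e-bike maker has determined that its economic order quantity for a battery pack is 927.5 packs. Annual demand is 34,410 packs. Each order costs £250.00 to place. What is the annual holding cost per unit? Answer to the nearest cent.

Squaring Q* = √(2DS/H) gives Q*² = 2DS/H.
From Q* = √(2DS/H): H = 2DS / Q*² = 2 × 34,410 × 250 / 927.5² = 19.9999.

H ≈ £20.00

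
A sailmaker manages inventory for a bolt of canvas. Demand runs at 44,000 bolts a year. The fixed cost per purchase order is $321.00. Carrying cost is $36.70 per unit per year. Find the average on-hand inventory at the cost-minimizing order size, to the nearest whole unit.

Average inventory ≈ 439 bolts

Q* = √(2DS/H) = √(2 × 44,000 × 321 / 36.7) ≈ 877.33.
Average inventory = Q*/2 ≈ 877.33 / 2 = 438.663.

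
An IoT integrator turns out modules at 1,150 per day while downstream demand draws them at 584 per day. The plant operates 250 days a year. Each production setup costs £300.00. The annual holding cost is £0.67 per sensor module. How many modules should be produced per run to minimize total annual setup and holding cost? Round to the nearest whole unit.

Annual demand D = 584 × 250 = 146,000.
Production build-up factor (1 − d/p) = 1 − 584/1,150 = 0.4922.
Q* = √(2DS / (H(1 − d/p))) = √(2 × 146,000 × 300 / (0.67 × 0.4922)).
= √(87,600,000 / 0.3298) ≈ 16298.790.

Q* ≈ 16,299 modules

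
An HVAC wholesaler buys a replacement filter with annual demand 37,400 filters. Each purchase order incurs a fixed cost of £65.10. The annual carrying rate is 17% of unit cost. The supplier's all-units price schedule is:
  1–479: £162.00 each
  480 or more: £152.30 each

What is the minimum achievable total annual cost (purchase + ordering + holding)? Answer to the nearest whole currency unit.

Holding cost per unit per year at price C is H = 0.17·C.
For each price level, check whether its EOQ is feasible; otherwise the best quantity at that price is the breakpoint.
EOQ at £162.00 = 420.5 (feasible in tier 1): TC = 37,400×£162.00 + (37,400/420.5)×65.1 + (420.5/2)×0.17×£162.00 = £6,070,380.39.
EOQ at £152.30 = 433.7 < 480, so use break Q=480: TC = 37,400×£152.30 + (37,400/480.0)×65.1 + (480.0/2)×0.17×£152.30 = £5,707,306.21.
Lowest total cost among the candidates is at Q = 480.0.

TC* ≈ £5,707,306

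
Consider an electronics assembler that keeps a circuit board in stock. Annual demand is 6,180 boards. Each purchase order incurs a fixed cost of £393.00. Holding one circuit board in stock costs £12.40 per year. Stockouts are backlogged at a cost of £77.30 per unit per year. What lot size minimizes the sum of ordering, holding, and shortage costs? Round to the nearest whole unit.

With planned backorders, Q* = √(2DS/H) · √((H+B)/B).
√(2DS/H) = √(2 × 6,180 × 393 / 12.4) = 625.885.
√((H+B)/B) = √((12.4+77.3)/77.3) = 1.0772.
Q* ≈ 674.219.

Q* ≈ 674 boards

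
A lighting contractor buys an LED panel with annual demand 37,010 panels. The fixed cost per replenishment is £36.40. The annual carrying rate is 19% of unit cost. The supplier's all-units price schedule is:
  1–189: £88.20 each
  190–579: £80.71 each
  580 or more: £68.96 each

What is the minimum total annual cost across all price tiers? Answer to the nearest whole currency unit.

TC* ≈ £2,558,332

Holding cost per unit per year at price C is H = 0.19·C.
Evaluate total cost at each tier's feasible EOQ or, if the EOQ is below the tier, at the tier's minimum quantity.
Tier 1 (£88.20): EOQ = 401.0 exceeds tier's upper bound 189, so this tier is dominated.
EOQ at £80.71 = 419.2 (feasible in tier 2): TC = 37,010×£80.71 + (37,010/419.2)×36.4 + (419.2/2)×0.19×£80.71 = £2,993,504.95.
EOQ at £68.96 = 453.5 < 580, so use break Q=580: TC = 37,010×£68.96 + (37,010/580.0)×36.4 + (580.0/2)×0.19×£68.96 = £2,558,331.99.
Lowest total cost among the candidates is at Q = 580.0.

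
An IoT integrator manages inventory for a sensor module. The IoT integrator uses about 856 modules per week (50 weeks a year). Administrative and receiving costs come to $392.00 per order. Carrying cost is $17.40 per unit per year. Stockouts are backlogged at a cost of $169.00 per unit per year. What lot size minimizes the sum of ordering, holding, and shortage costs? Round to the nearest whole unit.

Q* ≈ 1,458 modules

Annual demand D = 856 × 50 = 42,800.
With planned backorders, Q* = √(2DS/H) · √((H+B)/B).
√(2DS/H) = √(2 × 42,800 × 392 / 17.4) = 1388.690.
√((H+B)/B) = √((17.4+169)/169) = 1.0502.
Q* ≈ 1458.428.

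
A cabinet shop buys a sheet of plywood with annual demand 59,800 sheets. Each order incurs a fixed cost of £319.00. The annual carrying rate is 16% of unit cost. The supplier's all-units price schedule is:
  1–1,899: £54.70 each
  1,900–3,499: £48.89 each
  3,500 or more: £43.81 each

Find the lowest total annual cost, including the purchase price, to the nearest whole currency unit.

Holding cost per unit per year at price C is H = 0.16·C.
For each price level, check whether its EOQ is feasible; otherwise the best quantity at that price is the breakpoint.
Tier 1 (£54.70): EOQ = 2087.9 exceeds tier's upper bound 1899, so this tier is dominated.
EOQ at £48.89 = 2208.5 (feasible in tier 2): TC = 59,800×£48.89 + (59,800/2208.5)×319 + (2208.5/2)×0.16×£48.89 = £2,940,897.51.
EOQ at £43.81 = 2333.0 < 3500, so use break Q=3500: TC = 59,800×£43.81 + (59,800/3500.0)×319 + (3500.0/2)×0.16×£43.81 = £2,637,555.14.
Lowest total cost among the candidates is at Q = 3500.0.

TC* ≈ £2,637,555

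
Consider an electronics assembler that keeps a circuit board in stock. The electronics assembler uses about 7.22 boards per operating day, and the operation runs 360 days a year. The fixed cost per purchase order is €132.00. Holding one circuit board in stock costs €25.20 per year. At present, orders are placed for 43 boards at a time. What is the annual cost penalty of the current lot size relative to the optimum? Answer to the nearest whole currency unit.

Annual demand D = 7.22 × 360 = 2,599.2.
EOQ = √(2DS/H) = √(2 × 2,599.2 × 132 / 25.2) ≈ 165.01.
Cost at Q* = (D/Q*)S + (Q*/2)H = √(2DSH) ≈ €4,158.36.
Cost at Q = 43: (2,599.2/43)×132 + (43/2)×25.2 = €7,978.94 + €541.80 = €8,520.74.
Excess = €8,520.74 − €4,158.36 = €4,362.38.

Extra cost ≈ €4,362 per year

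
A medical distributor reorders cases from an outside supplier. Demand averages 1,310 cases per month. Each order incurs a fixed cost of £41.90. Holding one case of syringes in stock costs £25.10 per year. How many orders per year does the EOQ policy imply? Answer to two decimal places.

N ≈ 68.62 orders per year

Annual demand D = 1,310 × 12 = 15,720.
The optimal lot size = √(2DS/H) = √(2 × 15,720 × 41.9 / 25.1) ≈ 229.09.
Orders per year = D / Q* = 15,720 / 229.09 ≈ 68.618.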